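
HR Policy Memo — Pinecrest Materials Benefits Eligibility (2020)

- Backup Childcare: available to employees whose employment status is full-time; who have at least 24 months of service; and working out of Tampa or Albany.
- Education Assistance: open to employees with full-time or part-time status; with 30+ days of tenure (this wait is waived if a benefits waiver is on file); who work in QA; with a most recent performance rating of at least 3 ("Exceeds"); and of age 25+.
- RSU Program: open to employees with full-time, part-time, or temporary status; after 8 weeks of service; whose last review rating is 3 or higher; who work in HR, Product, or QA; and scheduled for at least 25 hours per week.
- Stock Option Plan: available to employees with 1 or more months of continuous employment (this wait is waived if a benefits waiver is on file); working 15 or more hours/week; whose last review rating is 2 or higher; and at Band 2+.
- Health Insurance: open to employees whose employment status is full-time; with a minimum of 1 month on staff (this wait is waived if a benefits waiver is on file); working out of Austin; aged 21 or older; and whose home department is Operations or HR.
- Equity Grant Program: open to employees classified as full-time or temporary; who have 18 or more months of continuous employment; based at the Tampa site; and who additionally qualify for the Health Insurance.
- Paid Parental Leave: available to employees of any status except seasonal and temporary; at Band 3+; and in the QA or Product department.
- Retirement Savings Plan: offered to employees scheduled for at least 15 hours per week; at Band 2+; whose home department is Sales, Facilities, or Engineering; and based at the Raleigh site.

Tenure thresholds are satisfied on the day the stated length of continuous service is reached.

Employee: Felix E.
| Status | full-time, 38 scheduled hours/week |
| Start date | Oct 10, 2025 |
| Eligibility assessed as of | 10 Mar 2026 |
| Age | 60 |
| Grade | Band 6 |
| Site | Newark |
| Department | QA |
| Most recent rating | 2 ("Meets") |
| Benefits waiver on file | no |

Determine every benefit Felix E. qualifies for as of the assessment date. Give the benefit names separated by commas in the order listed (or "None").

Service from Oct 10, 2025 to 10 Mar 2026: 151 days.
Backup Childcare — status full-time ✓; service 151 days < 24 months (≈720 days) ✗ → not eligible.
Education Assistance — status full-time ✓; no waiver, service 151 days ≥ 30 days ✓; dept QA ✓; rating 2 < 3 ✗ → not eligible.
RSU Program — status full-time ✓; service 151 days ≥ 8 weeks (≈56 days) ✓; rating 2 < 3 ✗ → not eligible.
Stock Option Plan — no waiver, service 151 days ≥ 1 month (≈30 days) ✓; 38 hrs/wk ≥ 15 ✓; rating 2 ≥ 2 ✓; grade Band 6 ≥ Band 2 ✓ → eligible.
Health Insurance — status full-time ✓; no waiver, service 151 days ≥ 1 month (≈30 days) ✓; site Newark ✗ (not Austin) → not eligible.
Equity Grant Program — status full-time ✓; service 151 days < 18 months (≈540 days) ✗ → not eligible.
Paid Parental Leave — status full-time ✓ (not excluded); grade Band 6 ≥ Band 3 ✓; dept QA ✓ → eligible.
Retirement Savings Plan — 38 hrs/wk ≥ 15 ✓; grade Band 6 ≥ Band 2 ✓; dept QA ✗ → not eligible.

Stock Option Plan, Paid Parental Leave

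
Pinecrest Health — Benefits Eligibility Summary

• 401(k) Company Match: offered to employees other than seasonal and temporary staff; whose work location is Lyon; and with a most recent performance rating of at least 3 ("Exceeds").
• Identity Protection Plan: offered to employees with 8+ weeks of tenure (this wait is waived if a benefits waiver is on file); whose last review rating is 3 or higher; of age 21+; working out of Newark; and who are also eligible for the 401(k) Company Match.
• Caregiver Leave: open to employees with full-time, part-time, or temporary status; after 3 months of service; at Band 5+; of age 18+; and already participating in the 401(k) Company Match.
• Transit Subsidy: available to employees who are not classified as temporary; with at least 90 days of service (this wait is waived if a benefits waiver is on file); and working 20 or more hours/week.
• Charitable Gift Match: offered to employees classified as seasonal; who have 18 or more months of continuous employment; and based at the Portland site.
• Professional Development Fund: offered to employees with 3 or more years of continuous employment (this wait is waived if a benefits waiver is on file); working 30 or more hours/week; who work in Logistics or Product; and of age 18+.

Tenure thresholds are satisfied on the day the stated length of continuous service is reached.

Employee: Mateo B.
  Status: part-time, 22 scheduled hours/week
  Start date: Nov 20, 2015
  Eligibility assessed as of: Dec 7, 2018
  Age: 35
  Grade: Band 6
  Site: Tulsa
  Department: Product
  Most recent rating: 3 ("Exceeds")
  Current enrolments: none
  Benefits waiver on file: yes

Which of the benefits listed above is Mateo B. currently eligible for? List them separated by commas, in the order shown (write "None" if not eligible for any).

Service from Nov 20, 2015 to Dec 7, 2018: 1113 days.
401(k) Company Match — status part-time ✓ (not excluded); site Tulsa ✗ (not Lyon) → not eligible.
Identity Protection Plan — benefits waiver on file ✓; rating 3 ≥ 3 ✓; age 35 ≥ 21 ✓; site Tulsa ✗ (not Newark) → not eligible.
Caregiver Leave — status part-time ✓; service 1113 days ≥ 3 months (≈90 days) ✓; grade Band 6 ≥ Band 5 ✓; age 35 ≥ 18 ✓; not enrolled in 401(k) Company Match ✗ → not eligible.
Transit Subsidy — status part-time ✓ (not excluded); benefits waiver on file ✓; 22 hrs/wk ≥ 20 ✓ → eligible.
Charitable Gift Match — status part-time ✗ (requires seasonal) → not eligible.
Professional Development Fund — benefits waiver on file ✓; 22 hrs/wk < 30 ✗ → not eligible.

Transit Subsidy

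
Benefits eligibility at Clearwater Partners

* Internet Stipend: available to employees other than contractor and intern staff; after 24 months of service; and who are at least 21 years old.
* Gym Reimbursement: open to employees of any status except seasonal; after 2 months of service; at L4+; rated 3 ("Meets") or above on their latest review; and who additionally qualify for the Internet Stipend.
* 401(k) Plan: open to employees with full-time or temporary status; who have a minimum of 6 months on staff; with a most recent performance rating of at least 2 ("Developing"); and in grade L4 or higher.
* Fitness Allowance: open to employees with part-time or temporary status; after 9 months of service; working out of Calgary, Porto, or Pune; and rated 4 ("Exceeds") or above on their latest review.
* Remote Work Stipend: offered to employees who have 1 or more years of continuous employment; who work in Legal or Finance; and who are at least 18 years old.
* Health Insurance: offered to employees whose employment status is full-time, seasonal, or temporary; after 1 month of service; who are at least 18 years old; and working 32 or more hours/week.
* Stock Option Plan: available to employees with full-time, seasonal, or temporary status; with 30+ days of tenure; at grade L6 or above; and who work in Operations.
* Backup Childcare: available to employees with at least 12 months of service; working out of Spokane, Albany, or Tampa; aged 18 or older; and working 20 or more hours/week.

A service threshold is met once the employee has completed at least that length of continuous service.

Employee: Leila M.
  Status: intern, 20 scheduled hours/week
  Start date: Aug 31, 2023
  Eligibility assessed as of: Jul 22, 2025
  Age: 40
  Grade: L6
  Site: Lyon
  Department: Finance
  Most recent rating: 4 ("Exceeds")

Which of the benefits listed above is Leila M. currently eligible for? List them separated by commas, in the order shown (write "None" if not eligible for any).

Remote Work Stipend

Service from Aug 31, 2023 to Jul 22, 2025: 691 days.
Internet Stipend — status intern ✗ (excluded) → not eligible.
Gym Reimbursement — status intern ✓ (not excluded); service 691 days ≥ 2 months (≈60 days) ✓; grade L6 ≥ L4 ✓; rating 4 ≥ 3 ✓; not eligible for Internet Stipend ✗ → not eligible.
401(k) Plan — status intern ✗ (requires full-time or temporary) → not eligible.
Fitness Allowance — status intern ✗ (requires part-time or temporary) → not eligible.
Remote Work Stipend — service 691 days ≥ 1 year (≈365 days) ✓; dept Finance ✓; age 40 ≥ 18 ✓ → eligible.
Health Insurance — status intern ✗ (requires full-time, seasonal, or temporary) → not eligible.
Stock Option Plan — status intern ✗ (requires full-time, seasonal, or temporary) → not eligible.
Backup Childcare — service 691 days ≥ 12 months (≈360 days) ✓; site Lyon ✗ (not Spokane, Albany, or Tampa) → not eligible.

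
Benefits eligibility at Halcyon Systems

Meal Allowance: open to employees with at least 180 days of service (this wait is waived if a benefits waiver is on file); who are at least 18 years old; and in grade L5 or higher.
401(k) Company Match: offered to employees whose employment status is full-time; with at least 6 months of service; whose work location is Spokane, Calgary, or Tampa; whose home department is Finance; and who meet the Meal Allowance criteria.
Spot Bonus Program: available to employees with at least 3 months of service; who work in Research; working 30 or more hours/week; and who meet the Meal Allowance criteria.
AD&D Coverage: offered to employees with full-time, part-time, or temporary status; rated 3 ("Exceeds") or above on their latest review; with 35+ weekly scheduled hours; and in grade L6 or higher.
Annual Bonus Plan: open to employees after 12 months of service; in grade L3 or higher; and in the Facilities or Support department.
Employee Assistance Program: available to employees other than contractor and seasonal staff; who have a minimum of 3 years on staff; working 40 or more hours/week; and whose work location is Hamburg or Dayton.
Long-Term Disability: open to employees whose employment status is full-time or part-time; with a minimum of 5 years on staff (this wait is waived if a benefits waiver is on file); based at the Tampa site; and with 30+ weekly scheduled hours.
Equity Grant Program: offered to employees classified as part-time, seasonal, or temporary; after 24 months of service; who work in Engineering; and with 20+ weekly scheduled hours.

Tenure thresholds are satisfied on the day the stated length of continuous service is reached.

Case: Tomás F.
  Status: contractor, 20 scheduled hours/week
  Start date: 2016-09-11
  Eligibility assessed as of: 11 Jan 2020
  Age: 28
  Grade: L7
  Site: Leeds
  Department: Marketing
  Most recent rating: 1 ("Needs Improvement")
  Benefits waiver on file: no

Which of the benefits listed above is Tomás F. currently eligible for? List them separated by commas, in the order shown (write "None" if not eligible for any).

Meal Allowance

Service from 2016-09-11 to 11 Jan 2020: 1217 days.
Meal Allowance — no waiver, service 1217 days ≥ 180 days ✓; age 28 ≥ 18 ✓; grade L7 ≥ L5 ✓ → eligible.
401(k) Company Match — status contractor ✗ (requires full-time) → not eligible.
Spot Bonus Program — service 1217 days ≥ 3 months (≈90 days) ✓; dept Marketing ✗ → not eligible.
AD&D Coverage — status contractor ✗ (requires full-time, part-time, or temporary) → not eligible.
Annual Bonus Plan — service 1217 days ≥ 12 months (≈360 days) ✓; grade L7 ≥ L3 ✓; dept Marketing ✗ → not eligible.
Employee Assistance Program — status contractor ✗ (excluded) → not eligible.
Long-Term Disability — status contractor ✗ (requires full-time or part-time) → not eligible.
Equity Grant Program — status contractor ✗ (requires part-time, seasonal, or temporary) → not eligible.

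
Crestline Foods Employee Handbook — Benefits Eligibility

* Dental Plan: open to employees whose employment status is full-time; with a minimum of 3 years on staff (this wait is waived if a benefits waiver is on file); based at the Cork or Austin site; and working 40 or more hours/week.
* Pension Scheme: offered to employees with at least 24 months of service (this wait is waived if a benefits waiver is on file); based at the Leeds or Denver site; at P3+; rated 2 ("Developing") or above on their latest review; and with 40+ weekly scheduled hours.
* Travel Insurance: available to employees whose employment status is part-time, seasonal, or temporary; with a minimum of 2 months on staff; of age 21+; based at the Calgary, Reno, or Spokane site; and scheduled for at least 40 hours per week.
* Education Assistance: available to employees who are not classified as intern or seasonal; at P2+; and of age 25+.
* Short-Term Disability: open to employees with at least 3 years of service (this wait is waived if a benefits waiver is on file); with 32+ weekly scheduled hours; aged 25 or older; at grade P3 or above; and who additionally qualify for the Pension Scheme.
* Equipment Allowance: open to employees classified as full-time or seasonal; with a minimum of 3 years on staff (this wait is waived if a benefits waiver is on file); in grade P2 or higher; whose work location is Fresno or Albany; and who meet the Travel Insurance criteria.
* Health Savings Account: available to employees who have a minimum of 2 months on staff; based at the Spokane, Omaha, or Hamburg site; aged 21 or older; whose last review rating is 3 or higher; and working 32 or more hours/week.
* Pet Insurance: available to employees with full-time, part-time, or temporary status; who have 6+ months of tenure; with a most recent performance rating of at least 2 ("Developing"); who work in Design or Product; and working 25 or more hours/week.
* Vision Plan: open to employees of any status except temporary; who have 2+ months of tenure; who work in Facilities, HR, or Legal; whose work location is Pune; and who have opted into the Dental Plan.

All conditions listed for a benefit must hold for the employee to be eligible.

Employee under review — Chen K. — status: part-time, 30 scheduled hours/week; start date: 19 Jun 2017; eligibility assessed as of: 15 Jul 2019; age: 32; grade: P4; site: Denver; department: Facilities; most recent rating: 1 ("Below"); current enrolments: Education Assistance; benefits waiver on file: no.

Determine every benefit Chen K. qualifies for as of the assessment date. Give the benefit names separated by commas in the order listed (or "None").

Service from 19 Jun 2017 to 15 Jul 2019: 756 days.
Dental Plan — status part-time ✗ (requires full-time) → not eligible.
Pension Scheme — no waiver, service 756 days ≥ 24 months (≈720 days) ✓; site Denver ✓; grade P4 ≥ P3 ✓; rating 1 < 2 ✗ → not eligible.
Travel Insurance — status part-time ✓; service 756 days ≥ 2 months (≈60 days) ✓; age 32 ≥ 21 ✓; site Denver ✗ (not Calgary, Reno, or Spokane) → not eligible.
Education Assistance — status part-time ✓ (not excluded); grade P4 ≥ P2 ✓; age 32 ≥ 25 ✓ → eligible.
Short-Term Disability — no waiver, service 756 days < 3 years (≈1095 days) ✗ → not eligible.
Equipment Allowance — status part-time ✗ (requires full-time or seasonal) → not eligible.
Health Savings Account — service 756 days ≥ 2 months (≈60 days) ✓; site Denver ✗ (not Spokane, Omaha, or Hamburg) → not eligible.
Pet Insurance — status part-time ✓; service 756 days ≥ 6 months (≈180 days) ✓; rating 1 < 2 ✗ → not eligible.
Vision Plan — status part-time ✓ (not excluded); service 756 days ≥ 2 months (≈60 days) ✓; dept Facilities ✓; site Denver ✗ (not Pune) → not eligible.

Education Assistance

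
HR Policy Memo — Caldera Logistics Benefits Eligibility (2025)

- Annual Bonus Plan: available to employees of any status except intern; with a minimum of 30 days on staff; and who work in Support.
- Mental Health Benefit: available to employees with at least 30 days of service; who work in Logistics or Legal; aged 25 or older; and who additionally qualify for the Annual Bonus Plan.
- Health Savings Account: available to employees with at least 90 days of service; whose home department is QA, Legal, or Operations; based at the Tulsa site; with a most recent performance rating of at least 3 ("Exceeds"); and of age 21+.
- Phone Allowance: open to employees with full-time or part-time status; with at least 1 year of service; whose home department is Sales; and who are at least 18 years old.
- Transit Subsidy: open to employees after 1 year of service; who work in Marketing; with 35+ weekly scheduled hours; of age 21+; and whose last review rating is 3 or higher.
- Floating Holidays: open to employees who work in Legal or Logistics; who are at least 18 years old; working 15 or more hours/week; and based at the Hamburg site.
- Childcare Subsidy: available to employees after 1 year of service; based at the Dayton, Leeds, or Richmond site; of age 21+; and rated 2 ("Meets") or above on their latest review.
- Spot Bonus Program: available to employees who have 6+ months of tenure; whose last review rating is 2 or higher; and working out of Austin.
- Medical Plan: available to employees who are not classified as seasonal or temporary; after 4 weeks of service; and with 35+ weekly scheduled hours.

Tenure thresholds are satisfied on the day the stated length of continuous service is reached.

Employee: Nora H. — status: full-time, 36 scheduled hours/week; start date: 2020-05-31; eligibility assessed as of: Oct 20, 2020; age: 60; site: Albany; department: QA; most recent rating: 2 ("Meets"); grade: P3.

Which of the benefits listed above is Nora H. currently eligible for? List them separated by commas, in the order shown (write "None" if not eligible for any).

Service from 2020-05-31 to Oct 20, 2020: 142 days.
Annual Bonus Plan — status full-time ✓ (not excluded); service 142 days ≥ 30 days ✓; dept QA ✗ → not eligible.
Mental Health Benefit — service 142 days ≥ 30 days ✓; dept QA ✗ → not eligible.
Health Savings Account — service 142 days ≥ 90 days ✓; dept QA ✓; site Albany ✗ (not Tulsa) → not eligible.
Phone Allowance — status full-time ✓; service 142 days < 1 year (≈365 days) ✗ → not eligible.
Transit Subsidy — service 142 days < 1 year (≈365 days) ✗ → not eligible.
Floating Holidays — dept QA ✗ → not eligible.
Childcare Subsidy — service 142 days < 1 year (≈365 days) ✗ → not eligible.
Spot Bonus Program — service 142 days < 6 months (≈180 days) ✗ → not eligible.
Medical Plan — status full-time ✓ (not excluded); service 142 days ≥ 4 weeks (≈28 days) ✓; 36 hrs/wk ≥ 35 ✓ → eligible.

Medical Plan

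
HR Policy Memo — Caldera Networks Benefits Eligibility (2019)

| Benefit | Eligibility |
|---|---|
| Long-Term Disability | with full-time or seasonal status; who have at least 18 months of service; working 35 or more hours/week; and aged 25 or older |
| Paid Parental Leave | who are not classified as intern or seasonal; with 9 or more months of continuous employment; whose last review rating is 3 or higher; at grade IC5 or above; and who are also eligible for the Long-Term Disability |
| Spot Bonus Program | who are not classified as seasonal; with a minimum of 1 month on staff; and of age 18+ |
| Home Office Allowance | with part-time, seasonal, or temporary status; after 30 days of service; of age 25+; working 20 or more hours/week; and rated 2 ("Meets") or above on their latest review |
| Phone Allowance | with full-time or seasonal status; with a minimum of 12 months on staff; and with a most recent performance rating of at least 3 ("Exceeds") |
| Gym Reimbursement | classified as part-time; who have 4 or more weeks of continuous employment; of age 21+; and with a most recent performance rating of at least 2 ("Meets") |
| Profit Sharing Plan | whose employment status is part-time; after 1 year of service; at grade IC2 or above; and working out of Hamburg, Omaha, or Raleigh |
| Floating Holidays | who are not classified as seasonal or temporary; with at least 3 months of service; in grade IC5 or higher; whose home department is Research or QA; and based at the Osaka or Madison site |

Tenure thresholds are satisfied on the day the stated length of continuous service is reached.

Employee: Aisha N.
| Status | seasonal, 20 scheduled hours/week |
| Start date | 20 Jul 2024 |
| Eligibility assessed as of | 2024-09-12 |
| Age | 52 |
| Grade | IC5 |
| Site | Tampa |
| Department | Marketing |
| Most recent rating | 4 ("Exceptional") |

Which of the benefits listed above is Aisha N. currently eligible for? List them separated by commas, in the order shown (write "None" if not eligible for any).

Service from 20 Jul 2024 to 2024-09-12: 54 days.
Long-Term Disability — status seasonal ✓; service 54 days < 18 months (≈540 days) ✗ → not eligible.
Paid Parental Leave — status seasonal ✗ (excluded) → not eligible.
Spot Bonus Program — status seasonal ✗ (excluded) → not eligible.
Home Office Allowance — status seasonal ✓; service 54 days ≥ 30 days ✓; age 52 ≥ 25 ✓; 20 hrs/wk ≥ 20 ✓; rating 4 ≥ 2 ✓ → eligible.
Phone Allowance — status seasonal ✓; service 54 days < 12 months (≈360 days) ✗ → not eligible.
Gym Reimbursement — status seasonal ✗ (requires part-time) → not eligible.
Profit Sharing Plan — status seasonal ✗ (requires part-time) → not eligible.
Floating Holidays — status seasonal ✗ (excluded) → not eligible.

Home Office Allowance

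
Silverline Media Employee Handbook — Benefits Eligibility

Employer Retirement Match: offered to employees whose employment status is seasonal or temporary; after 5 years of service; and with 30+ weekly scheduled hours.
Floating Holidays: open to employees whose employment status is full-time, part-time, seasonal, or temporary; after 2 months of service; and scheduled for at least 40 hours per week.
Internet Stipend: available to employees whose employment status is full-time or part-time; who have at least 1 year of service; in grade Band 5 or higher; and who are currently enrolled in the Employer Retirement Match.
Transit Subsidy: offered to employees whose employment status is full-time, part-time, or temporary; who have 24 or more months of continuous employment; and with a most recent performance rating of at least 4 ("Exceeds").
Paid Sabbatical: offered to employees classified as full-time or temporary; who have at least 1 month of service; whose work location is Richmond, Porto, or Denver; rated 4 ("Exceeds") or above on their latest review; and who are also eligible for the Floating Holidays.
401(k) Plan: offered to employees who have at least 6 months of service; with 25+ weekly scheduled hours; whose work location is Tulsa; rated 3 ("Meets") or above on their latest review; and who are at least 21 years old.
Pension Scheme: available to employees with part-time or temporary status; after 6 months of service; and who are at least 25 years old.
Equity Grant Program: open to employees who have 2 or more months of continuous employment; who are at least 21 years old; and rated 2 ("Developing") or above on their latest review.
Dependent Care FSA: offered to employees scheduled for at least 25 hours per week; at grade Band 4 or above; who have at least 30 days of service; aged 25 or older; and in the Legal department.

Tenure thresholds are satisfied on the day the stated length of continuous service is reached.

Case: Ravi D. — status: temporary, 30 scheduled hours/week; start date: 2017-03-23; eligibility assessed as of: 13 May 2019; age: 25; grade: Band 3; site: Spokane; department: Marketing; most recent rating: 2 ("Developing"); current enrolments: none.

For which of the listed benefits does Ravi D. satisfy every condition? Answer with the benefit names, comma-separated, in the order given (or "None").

Service from 2017-03-23 to 13 May 2019: 781 days.
Employer Retirement Match — status temporary ✓; service 781 days < 5 years (≈1825 days) ✗ → not eligible.
Floating Holidays — status temporary ✓; service 781 days ≥ 2 months (≈60 days) ✓; 30 hrs/wk < 40 ✗ → not eligible.
Internet Stipend — status temporary ✗ (requires full-time or part-time) → not eligible.
Transit Subsidy — status temporary ✓; service 781 days ≥ 24 months (≈720 days) ✓; rating 2 < 4 ✗ → not eligible.
Paid Sabbatical — status temporary ✓; service 781 days ≥ 1 month (≈30 days) ✓; site Spokane ✗ (not Richmond, Porto, or Denver) → not eligible.
401(k) Plan — service 781 days ≥ 6 months (≈180 days) ✓; 30 hrs/wk ≥ 25 ✓; site Spokane ✗ (not Tulsa) → not eligible.
Pension Scheme — status temporary ✓; service 781 days ≥ 6 months (≈180 days) ✓; age 25 ≥ 25 ✓ → eligible.
Equity Grant Program — service 781 days ≥ 2 months (≈60 days) ✓; age 25 ≥ 21 ✓; rating 2 ≥ 2 ✓ → eligible.
Dependent Care FSA — 30 hrs/wk ≥ 25 ✓; grade Band 3 < Band 4 ✗ → not eligible.

Pension Scheme, Equity Grant Program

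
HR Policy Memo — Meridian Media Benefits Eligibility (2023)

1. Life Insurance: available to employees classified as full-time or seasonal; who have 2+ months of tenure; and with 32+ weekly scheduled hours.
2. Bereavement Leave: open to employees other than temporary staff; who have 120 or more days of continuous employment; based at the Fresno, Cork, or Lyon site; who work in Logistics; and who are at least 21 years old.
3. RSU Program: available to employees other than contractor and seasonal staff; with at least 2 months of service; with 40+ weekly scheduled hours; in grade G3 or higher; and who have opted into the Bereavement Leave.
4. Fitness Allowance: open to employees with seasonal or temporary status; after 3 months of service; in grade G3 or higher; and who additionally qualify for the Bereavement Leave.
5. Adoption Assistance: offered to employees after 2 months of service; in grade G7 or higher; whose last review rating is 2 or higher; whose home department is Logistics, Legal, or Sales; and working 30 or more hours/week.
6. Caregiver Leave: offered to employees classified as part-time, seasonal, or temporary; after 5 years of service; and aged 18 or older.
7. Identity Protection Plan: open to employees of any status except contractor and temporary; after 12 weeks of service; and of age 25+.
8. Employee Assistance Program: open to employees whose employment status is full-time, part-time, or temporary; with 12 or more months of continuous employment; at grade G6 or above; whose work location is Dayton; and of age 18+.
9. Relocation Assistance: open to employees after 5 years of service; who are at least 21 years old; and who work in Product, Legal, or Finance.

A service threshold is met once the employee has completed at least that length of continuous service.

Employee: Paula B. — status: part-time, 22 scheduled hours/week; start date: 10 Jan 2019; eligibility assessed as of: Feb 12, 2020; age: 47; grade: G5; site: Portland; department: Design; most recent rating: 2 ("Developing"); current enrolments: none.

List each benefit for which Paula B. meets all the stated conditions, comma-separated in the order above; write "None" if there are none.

Service from 10 Jan 2019 to Feb 12, 2020: 398 days.
Life Insurance — status part-time ✗ (requires full-time or seasonal) → not eligible.
Bereavement Leave — status part-time ✓ (not excluded); service 398 days ≥ 120 days ✓; site Portland ✗ (not Fresno, Cork, or Lyon) → not eligible.
RSU Program — status part-time ✓ (not excluded); service 398 days ≥ 2 months (≈60 days) ✓; 22 hrs/wk < 40 ✗ → not eligible.
Fitness Allowance — status part-time ✗ (requires seasonal or temporary) → not eligible.
Adoption Assistance — service 398 days ≥ 2 months (≈60 days) ✓; grade G5 < G7 ✗ → not eligible.
Caregiver Leave — status part-time ✓; service 398 days < 5 years (≈1825 days) ✗ → not eligible.
Identity Protection Plan — status part-time ✓ (not excluded); service 398 days ≥ 12 weeks (≈84 days) ✓; age 47 ≥ 25 ✓ → eligible.
Employee Assistance Program — status part-time ✓; service 398 days ≥ 12 months (≈360 days) ✓; grade G5 < G6 ✗ → not eligible.
Relocation Assistance — service 398 days < 5 years (≈1825 days) ✗ → not eligible.

Identity Protection Plan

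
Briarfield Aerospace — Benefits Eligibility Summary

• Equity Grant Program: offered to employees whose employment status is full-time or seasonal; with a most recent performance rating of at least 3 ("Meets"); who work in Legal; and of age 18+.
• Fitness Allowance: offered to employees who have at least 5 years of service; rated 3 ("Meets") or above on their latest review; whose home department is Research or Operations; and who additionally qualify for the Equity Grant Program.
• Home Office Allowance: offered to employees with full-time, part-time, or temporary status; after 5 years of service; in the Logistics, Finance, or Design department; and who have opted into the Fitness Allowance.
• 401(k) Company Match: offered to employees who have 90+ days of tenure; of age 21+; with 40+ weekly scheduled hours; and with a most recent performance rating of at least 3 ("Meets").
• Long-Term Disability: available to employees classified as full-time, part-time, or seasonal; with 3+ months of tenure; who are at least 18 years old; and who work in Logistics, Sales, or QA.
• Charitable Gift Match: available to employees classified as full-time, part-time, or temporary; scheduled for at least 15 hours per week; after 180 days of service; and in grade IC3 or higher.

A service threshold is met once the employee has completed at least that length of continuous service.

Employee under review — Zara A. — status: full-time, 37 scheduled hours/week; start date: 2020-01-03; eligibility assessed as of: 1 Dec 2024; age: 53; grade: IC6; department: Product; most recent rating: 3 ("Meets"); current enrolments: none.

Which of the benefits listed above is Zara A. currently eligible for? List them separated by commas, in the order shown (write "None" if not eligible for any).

Charitable Gift Match

Service from 2020-01-03 to 1 Dec 2024: 1794 days.
Equity Grant Program — status full-time ✓; rating 3 ≥ 3 ✓; dept Product ✗ → not eligible.
Fitness Allowance — service 1794 days < 5 years (≈1825 days) ✗ → not eligible.
Home Office Allowance — status full-time ✓; service 1794 days < 5 years (≈1825 days) ✗ → not eligible.
401(k) Company Match — service 1794 days ≥ 90 days ✓; age 53 ≥ 21 ✓; 37 hrs/wk < 40 ✗ → not eligible.
Long-Term Disability — status full-time ✓; service 1794 days ≥ 3 months (≈90 days) ✓; age 53 ≥ 18 ✓; dept Product ✗ → not eligible.
Charitable Gift Match — status full-time ✓; 37 hrs/wk ≥ 15 ✓; service 1794 days ≥ 180 days ✓; grade IC6 ≥ IC3 ✓ → eligible.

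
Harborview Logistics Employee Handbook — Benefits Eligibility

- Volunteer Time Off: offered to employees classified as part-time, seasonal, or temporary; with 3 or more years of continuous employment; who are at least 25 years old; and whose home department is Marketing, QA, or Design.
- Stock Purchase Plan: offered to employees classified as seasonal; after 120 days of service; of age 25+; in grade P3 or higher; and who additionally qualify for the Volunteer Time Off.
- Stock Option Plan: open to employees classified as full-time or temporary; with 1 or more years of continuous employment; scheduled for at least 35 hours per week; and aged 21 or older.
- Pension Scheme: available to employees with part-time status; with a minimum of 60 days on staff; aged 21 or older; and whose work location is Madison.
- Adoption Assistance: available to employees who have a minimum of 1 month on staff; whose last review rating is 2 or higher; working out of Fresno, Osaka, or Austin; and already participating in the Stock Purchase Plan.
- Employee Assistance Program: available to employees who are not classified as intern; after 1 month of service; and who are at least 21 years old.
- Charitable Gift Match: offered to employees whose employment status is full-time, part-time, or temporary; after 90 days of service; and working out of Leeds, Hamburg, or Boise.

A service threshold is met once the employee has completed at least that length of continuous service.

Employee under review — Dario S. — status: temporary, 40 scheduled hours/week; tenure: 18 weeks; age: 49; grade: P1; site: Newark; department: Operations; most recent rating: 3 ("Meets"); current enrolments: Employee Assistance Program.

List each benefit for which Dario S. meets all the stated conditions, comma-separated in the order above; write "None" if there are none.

Volunteer Time Off — status temporary ✓; service 18 weeks < 3 years (≈1095 days) ✗ → not eligible.
Stock Purchase Plan — status temporary ✗ (requires seasonal) → not eligible.
Stock Option Plan — status temporary ✓; service 18 weeks < 1 year (≈365 days) ✗ → not eligible.
Pension Scheme — status temporary ✗ (requires part-time) → not eligible.
Adoption Assistance — service 18 weeks ≥ 1 month (≈30 days) ✓; rating 3 ≥ 2 ✓; site Newark ✗ (not Fresno, Osaka, or Austin) → not eligible.
Employee Assistance Program — status temporary ✓ (not excluded); service 18 weeks ≥ 1 month (≈30 days) ✓; age 49 ≥ 21 ✓ → eligible.
Charitable Gift Match — status temporary ✓; service 18 weeks ≥ 90 days ✓; site Newark ✗ (not Leeds, Hamburg, or Boise) → not eligible.

Employee Assistance Program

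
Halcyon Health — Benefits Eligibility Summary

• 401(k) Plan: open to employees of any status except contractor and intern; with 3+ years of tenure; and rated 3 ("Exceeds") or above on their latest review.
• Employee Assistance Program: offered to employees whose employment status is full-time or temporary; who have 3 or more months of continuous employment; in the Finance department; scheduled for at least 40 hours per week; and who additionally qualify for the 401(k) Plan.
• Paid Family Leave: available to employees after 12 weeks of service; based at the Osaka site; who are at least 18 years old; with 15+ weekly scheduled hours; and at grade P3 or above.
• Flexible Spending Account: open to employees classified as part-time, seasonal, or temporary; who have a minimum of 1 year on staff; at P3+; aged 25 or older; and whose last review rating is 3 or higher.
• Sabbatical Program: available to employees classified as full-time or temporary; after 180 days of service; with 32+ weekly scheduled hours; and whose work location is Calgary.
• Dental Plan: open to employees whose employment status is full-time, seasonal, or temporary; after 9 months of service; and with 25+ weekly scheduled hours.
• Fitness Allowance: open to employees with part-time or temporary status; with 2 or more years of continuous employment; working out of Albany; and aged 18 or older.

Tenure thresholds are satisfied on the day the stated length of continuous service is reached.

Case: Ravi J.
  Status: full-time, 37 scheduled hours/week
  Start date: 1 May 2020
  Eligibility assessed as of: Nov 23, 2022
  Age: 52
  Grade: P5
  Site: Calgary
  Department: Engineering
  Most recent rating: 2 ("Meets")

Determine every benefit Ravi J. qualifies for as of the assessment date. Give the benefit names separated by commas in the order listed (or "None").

Service from 1 May 2020 to Nov 23, 2022: 936 days.
401(k) Plan — status full-time ✓ (not excluded); service 936 days < 3 years (≈1095 days) ✗ → not eligible.
Employee Assistance Program — status full-time ✓; service 936 days ≥ 3 months (≈90 days) ✓; dept Engineering ✗ → not eligible.
Paid Family Leave — service 936 days ≥ 12 weeks (≈84 days) ✓; site Calgary ✗ (not Osaka) → not eligible.
Flexible Spending Account — status full-time ✗ (requires part-time, seasonal, or temporary) → not eligible.
Sabbatical Program — status full-time ✓; service 936 days ≥ 180 days ✓; 37 hrs/wk ≥ 32 ✓; site Calgary ✓ → eligible.
Dental Plan — status full-time ✓; service 936 days ≥ 9 months (≈270 days) ✓; 37 hrs/wk ≥ 25 ✓ → eligible.
Fitness Allowance — status full-time ✗ (requires part-time or temporary) → not eligible.

Sabbatical Program, Dental Plan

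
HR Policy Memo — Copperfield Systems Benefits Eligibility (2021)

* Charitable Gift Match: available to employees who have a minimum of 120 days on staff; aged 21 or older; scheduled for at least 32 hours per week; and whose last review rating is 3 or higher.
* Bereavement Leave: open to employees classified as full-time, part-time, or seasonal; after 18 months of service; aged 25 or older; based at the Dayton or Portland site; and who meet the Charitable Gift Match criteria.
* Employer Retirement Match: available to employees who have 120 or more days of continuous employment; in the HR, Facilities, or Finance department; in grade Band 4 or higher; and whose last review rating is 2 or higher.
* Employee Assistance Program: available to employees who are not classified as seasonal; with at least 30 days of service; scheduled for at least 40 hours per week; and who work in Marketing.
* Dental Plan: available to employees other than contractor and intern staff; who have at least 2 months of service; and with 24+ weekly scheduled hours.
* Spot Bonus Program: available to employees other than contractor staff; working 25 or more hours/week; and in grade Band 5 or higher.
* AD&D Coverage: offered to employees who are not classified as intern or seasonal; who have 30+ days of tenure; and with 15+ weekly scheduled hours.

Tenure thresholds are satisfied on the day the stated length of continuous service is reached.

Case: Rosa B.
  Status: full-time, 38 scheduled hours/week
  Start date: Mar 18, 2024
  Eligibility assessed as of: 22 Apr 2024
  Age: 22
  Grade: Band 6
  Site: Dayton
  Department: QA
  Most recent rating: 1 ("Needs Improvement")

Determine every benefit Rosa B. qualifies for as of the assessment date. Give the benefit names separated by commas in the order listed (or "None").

Spot Bonus Program, AD&D Coverage

Service from Mar 18, 2024 to 22 Apr 2024: 35 days.
Charitable Gift Match — service 35 days < 120 days ✗ → not eligible.
Bereavement Leave — status full-time ✓; service 35 days < 18 months (≈540 days) ✗ → not eligible.
Employer Retirement Match — service 35 days < 120 days ✗ → not eligible.
Employee Assistance Program — status full-time ✓ (not excluded); service 35 days ≥ 30 days ✓; 38 hrs/wk < 40 ✗ → not eligible.
Dental Plan — status full-time ✓ (not excluded); service 35 days < 2 months (≈60 days) ✗ → not eligible.
Spot Bonus Program — status full-time ✓ (not excluded); 38 hrs/wk ≥ 25 ✓; grade Band 6 ≥ Band 5 ✓ → eligible.
AD&D Coverage — status full-time ✓ (not excluded); service 35 days ≥ 30 days ✓; 38 hrs/wk ≥ 15 ✓ → eligible.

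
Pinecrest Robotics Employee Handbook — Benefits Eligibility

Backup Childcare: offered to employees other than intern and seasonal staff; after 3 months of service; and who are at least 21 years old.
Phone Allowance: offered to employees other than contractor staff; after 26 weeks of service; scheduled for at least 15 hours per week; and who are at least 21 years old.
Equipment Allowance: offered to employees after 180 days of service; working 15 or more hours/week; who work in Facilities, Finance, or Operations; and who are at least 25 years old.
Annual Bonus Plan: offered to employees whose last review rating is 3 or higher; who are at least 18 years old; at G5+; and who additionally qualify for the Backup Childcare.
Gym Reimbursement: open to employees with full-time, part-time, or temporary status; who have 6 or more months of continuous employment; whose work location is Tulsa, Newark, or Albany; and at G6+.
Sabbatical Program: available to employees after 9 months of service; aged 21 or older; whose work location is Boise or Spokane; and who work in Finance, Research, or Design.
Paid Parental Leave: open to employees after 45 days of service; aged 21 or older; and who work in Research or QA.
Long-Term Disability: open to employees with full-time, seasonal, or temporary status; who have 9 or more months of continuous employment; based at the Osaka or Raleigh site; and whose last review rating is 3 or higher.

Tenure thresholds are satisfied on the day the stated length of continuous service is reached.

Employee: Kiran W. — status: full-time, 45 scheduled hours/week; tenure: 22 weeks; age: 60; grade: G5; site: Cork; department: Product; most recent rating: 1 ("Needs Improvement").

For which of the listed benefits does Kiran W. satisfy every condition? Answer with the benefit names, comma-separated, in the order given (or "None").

Backup Childcare

Backup Childcare — status full-time ✓ (not excluded); service 22 weeks ≥ 3 months (≈90 days) ✓; age 60 ≥ 21 ✓ → eligible.
Phone Allowance — status full-time ✓ (not excluded); service 22 weeks < 26 weeks ✗ → not eligible.
Equipment Allowance — service 22 weeks < 180 days ✗ → not eligible.
Annual Bonus Plan — rating 1 < 3 ✗ → not eligible.
Gym Reimbursement — status full-time ✓; service 22 weeks < 6 months (≈180 days) ✗ → not eligible.
Sabbatical Program — service 22 weeks < 9 months (≈270 days) ✗ → not eligible.
Paid Parental Leave — service 22 weeks ≥ 45 days ✓; age 60 ≥ 21 ✓; dept Product ✗ → not eligible.
Long-Term Disability — status full-time ✓; service 22 weeks < 9 months (≈270 days) ✗ → not eligible.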